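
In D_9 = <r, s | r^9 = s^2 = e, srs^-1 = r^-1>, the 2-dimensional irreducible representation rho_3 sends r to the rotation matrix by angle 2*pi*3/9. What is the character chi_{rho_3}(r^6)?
chi_{rho_3}(r^6) = 2*cos(2*pi*3*6/9) = 2

Working: rho_3(r^6) is rotation by angle 2*pi*3*6/9, whose trace is 2*cos(2*pi*3*6/9) = 2.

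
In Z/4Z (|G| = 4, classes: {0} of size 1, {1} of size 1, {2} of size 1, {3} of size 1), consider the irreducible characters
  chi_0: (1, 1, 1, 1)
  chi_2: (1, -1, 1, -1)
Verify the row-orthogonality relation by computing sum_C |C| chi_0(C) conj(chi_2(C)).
Sum = 0; so <chi_0, chi_2> = 0 (distinct irreducibles are orthogonal).

Working: Compute term by term over conjugacy classes (|C| * chi_0(C) * conj(chi_2(C))):
  1*(1)*conj(1) + 1*(1)*conj(-1) + 1*(1)*conj(1) + 1*(1)*conj(-1)
  = (1) + (-1) + (1) + (-1)
  = 0.
(Exp terms are combined using exp(i*s)*conj(exp(i*t)) = exp(i*(s-t)), and sums of them are collapsed using the identity that for every m > 1 the m distinct m-th roots of unity sum to 0, e.g. 1 + exp(2*I*pi/3) + exp(-2*I*pi/3) = 0.)
Dividing by |G| = 4 gives 0/4 = 0, matching the row-orthogonality relation <chi_0, chi_2> = [chi_0 = chi_2].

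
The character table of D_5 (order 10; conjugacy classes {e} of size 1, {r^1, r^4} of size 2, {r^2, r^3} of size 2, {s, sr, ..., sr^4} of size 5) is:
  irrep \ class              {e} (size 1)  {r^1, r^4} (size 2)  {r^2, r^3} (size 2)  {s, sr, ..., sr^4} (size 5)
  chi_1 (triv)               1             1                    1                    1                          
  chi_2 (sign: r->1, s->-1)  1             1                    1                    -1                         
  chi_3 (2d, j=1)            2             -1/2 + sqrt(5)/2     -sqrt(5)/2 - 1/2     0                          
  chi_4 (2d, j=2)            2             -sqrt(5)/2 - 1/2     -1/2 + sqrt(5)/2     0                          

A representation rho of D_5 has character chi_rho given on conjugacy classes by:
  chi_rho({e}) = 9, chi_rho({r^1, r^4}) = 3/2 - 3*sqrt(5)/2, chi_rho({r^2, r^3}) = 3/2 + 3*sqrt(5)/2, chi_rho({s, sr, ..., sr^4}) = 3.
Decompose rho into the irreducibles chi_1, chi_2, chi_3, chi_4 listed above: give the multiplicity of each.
Multiplicities: chi_1: 3, chi_2: 0, chi_3: 0, chi_4: 3.

Justification: Use <chi_rho, chi> = (1/|G|) sum_C |C| * chi_rho(C) * conj(chi(C)) with |G| = 10 for each irreducible chi in the table:
  <chi_rho, chi_1> = (1/10)[1*(9)*conj(1) + 2*(3/2 - 3*sqrt(5)/2)*conj(1) + 2*(3/2 + 3*sqrt(5)/2)*conj(1) + 5*(3)*conj(1)]
      = (1/10)[(9) + (3 - 3*sqrt(5)) + (3 + 3*sqrt(5)) + (15)] = 30/10 = 3
  <chi_rho, chi_2> = (1/10)[1*(9)*conj(1) + 2*(3/2 - 3*sqrt(5)/2)*conj(1) + 2*(3/2 + 3*sqrt(5)/2)*conj(1) + 5*(3)*conj(-1)]
      = (1/10)[(9) + (3 - 3*sqrt(5)) + (3 + 3*sqrt(5)) + (-15)] = 0/10 = 0
  <chi_rho, chi_3> = (1/10)[1*(9)*conj(2) + 2*(3/2 - 3*sqrt(5)/2)*conj(-1/2 + sqrt(5)/2) + 2*(3/2 + 3*sqrt(5)/2)*conj(-sqrt(5)/2 - 1/2) + 5*(3)*conj(0)]
      = (1/10)[(18) + (-9 + 3*sqrt(5)) + (-9 - 3*sqrt(5)) + (0)] = 0/10 = 0
  <chi_rho, chi_4> = (1/10)[1*(9)*conj(2) + 2*(3/2 - 3*sqrt(5)/2)*conj(-sqrt(5)/2 - 1/2) + 2*(3/2 + 3*sqrt(5)/2)*conj(-1/2 + sqrt(5)/2) + 5*(3)*conj(0)]
      = (1/10)[(18) + (6) + (6) + (0)] = 30/10 = 3
Dimension check: dim(rho) = sum (mult * dim) = 3*1 + 0*1 + 0*2 + 3*2 = 9 = chi_rho(e) = 9.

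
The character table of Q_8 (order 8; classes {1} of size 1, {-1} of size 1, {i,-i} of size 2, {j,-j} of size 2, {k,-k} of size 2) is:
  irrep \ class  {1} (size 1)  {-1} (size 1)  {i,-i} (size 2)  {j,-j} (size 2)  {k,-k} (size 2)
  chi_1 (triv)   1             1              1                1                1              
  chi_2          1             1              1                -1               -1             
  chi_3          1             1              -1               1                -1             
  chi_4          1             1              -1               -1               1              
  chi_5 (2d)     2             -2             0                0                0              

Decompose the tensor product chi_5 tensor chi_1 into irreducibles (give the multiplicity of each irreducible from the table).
chi_5 tensor chi_1 = chi_5 (all other irreducibles have multiplicity 0).

Argument: The character of a tensor product is the pointwise product (chi_5 * chi_1)(C) = chi_5(C) * chi_1(C):
  {1}: (2)*(1), {-1}: (-2)*(1), {i,-i}: (0)*(1), {j,-j}: (0)*(1), {k,-k}: (0)*(1)
so (chi_5 * chi_1) takes values
  {1} -> 2, {-1} -> -2, {i,-i} -> 0, {j,-j} -> 0, {k,-k} -> 0.
Now take the inner product of this character with each irreducible chi from the table, <chi_5*chi_1, chi> = (1/8) sum_C |C| (chi_5*chi_1)(C) conj(chi(C)):
  <chi_5*chi_1, chi_1> = (1/8)[1*(2)*conj(1) + 1*(-2)*conj(1) + 2*(0)*conj(1) + 2*(0)*conj(1) + 2*(0)*conj(1)]
      = (1/8)[(2) + (-2) + (0) + (0) + (0)] = 0/8 = 0
  <chi_5*chi_1, chi_2> = (1/8)[1*(2)*conj(1) + 1*(-2)*conj(1) + 2*(0)*conj(1) + 2*(0)*conj(-1) + 2*(0)*conj(-1)]
      = (1/8)[(2) + (-2) + (0) + (0) + (0)] = 0/8 = 0
  <chi_5*chi_1, chi_3> = (1/8)[1*(2)*conj(1) + 1*(-2)*conj(1) + 2*(0)*conj(-1) + 2*(0)*conj(1) + 2*(0)*conj(-1)]
      = (1/8)[(2) + (-2) + (0) + (0) + (0)] = 0/8 = 0
  <chi_5*chi_1, chi_4> = (1/8)[1*(2)*conj(1) + 1*(-2)*conj(1) + 2*(0)*conj(-1) + 2*(0)*conj(-1) + 2*(0)*conj(1)]
      = (1/8)[(2) + (-2) + (0) + (0) + (0)] = 0/8 = 0
  <chi_5*chi_1, chi_5> = (1/8)[1*(2)*conj(2) + 1*(-2)*conj(-2) + 2*(0)*conj(0) + 2*(0)*conj(0) + 2*(0)*conj(0)]
      = (1/8)[(4) + (4) + (0) + (0) + (0)] = 8/8 = 1
Hence the multiplicities are chi_5: 1. Dimension check: dim(chi_5)*dim(chi_1) = 2*1 = 2 and sum (mult * dim) = 1*2 = 2.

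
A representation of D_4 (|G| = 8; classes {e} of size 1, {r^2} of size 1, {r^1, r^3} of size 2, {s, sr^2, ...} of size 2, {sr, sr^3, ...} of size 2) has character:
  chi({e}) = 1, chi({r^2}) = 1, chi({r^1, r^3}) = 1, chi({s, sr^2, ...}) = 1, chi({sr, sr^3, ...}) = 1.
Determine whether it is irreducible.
Irreducible: <chi, chi> = 1.

Why: <chi, chi> = (1/|G|) sum_C |C| * |chi(C)|^2 = (1/8)[1*|1|^2 + 1*|1|^2 + 2*|1|^2 + 2*|1|^2 + 2*|1|^2]
  = (1/8)[(1) + (1) + (2) + (2) + (2)] = 8/8 = 1.
A character is irreducible iff <chi, chi> = 1, so this representation is irreducible.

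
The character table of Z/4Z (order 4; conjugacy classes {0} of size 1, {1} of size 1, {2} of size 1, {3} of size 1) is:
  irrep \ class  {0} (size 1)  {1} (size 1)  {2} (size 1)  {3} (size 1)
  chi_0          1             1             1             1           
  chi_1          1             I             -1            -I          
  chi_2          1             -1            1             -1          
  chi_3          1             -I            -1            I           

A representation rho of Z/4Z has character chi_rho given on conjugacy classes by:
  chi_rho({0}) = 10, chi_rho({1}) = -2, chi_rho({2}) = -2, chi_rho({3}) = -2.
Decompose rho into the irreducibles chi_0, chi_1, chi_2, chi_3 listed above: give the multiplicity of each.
Multiplicities: chi_0: 1, chi_1: 3, chi_2: 3, chi_3: 3.

Solution. Use <chi_rho, chi> = (1/|G|) sum_C |C| * chi_rho(C) * conj(chi(C)) with |G| = 4 for each irreducible chi in the table:
  <chi_rho, chi_0> = (1/4)[1*(10)*conj(1) + 1*(-2)*conj(1) + 1*(-2)*conj(1) + 1*(-2)*conj(1)]
      = (1/4)[(10) + (-2) + (-2) + (-2)] = 4/4 = 1
  <chi_rho, chi_1> = (1/4)[1*(10)*conj(1) + 1*(-2)*conj(I) + 1*(-2)*conj(-1) + 1*(-2)*conj(-I)]
      = (1/4)[(10) + (2*I) + (2) + (-2*I)] = 12/4 = 3
  <chi_rho, chi_2> = (1/4)[1*(10)*conj(1) + 1*(-2)*conj(-1) + 1*(-2)*conj(1) + 1*(-2)*conj(-1)]
      = (1/4)[(10) + (2) + (-2) + (2)] = 12/4 = 3
  <chi_rho, chi_3> = (1/4)[1*(10)*conj(1) + 1*(-2)*conj(-I) + 1*(-2)*conj(-1) + 1*(-2)*conj(I)]
      = (1/4)[(10) + (-2*I) + (2) + (2*I)] = 12/4 = 3
(Exp terms are combined using exp(i*s)*conj(exp(i*t)) = exp(i*(s-t)), and sums of them are collapsed using the identity that for every m > 1 the m distinct m-th roots of unity sum to 0, e.g. 1 + exp(2*I*pi/3) + exp(-2*I*pi/3) = 0.)
Dimension check: dim(rho) = sum (mult * dim) = 1*1 + 3*1 + 3*1 + 3*1 = 10 = chi_rho(e) = 10.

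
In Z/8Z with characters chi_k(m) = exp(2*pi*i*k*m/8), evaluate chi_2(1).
chi_2(1) = zeta_8^2 = I

Details: chi_2(1) = zeta_8^(2*1) = zeta_8^2. Since zeta_8^8 = 1, this equals zeta_8^2 = exp(2*pi*i*2/8) = I.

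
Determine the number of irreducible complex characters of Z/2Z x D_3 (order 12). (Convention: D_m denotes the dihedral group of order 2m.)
6

Reasoning: The number of irreducible complex representations of a finite group equals its number of conjugacy classes. For a direct product, #classes(G x H) = #classes(G) * #classes(H). Z/2Z has 2 classes (abelian), D_3 has 3 classes, so 2 * 3 = 6, so Z/2Z x D_3 (order 12) has exactly 6 irreducible complex representations.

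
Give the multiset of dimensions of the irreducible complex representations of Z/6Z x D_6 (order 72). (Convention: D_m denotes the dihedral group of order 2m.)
Dimensions: 1, 1, 1, 1, 1, 1, 1, 1, 1, 1, 1, 1, 1, 1, 1, 1, 1, 1, 1, 1, 1, 1, 1, 1, 2, 2, 2, 2, 2, 2, 2, 2, 2, 2, 2, 2

Details: There are 36 irreducibles (= number of conjugacy classes). Their dimensions d_i satisfy sum d_i^2 = |G| = 72: 1 + 1 + 1 + 1 + 1 + 1 + 1 + 1 + 1 + 1 + 1 + 1 + 1 + 1 + 1 + 1 + 1 + 1 + 1 + 1 + 1 + 1 + 1 + 1 + 4 + 4 + 4 + 4 + 4 + 4 + 4 + 4 + 4 + 4 + 4 + 4 = 72. (For the product with Z/6Z: each of the 6 1-dim characters of Z/6Z tensors with each irrep of D_6, giving 6 copies of each D_6-dimension.)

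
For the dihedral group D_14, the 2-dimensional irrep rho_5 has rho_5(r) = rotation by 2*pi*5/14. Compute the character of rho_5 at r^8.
chi_{rho_5}(r^8) = 2*cos(2*pi*5*8/14) = 2*cos(2*pi/7)

Explanation: rho_5(r^8) is rotation by angle 2*pi*5*8/14, whose trace is 2*cos(2*pi*5*8/14) = 2*cos(2*pi/7).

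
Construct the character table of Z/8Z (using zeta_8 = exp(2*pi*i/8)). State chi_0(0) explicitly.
Character table of Z/8Z (irreps indexed chi_0,...,chi_7 with chi_k(m) = zeta_8^(k*m), zeta_8 = exp(2*pi*i/8)):
  irrep \ class  {0} (size 1)  {1} (size 1)    {2} (size 1)  {3} (size 1)    {4} (size 1)  {5} (size 1)    {6} (size 1)  {7} (size 1)  
  chi_0          1             1               1             1               1             1               1             1             
  chi_1          1             exp(I*pi/4)     I             exp(3*I*pi/4)   -1            exp(-3*I*pi/4)  -I            exp(-I*pi/4)  
  chi_2          1             I               -1            -I              1             I               -1            -I            
  chi_3          1             exp(3*I*pi/4)   -I            exp(I*pi/4)     -1            exp(-I*pi/4)    I             exp(-3*I*pi/4)
  chi_4          1             -1              1             -1              1             -1              1             -1            
  chi_5          1             exp(-3*I*pi/4)  I             exp(-I*pi/4)    -1            exp(I*pi/4)     -I            exp(3*I*pi/4) 
  chi_6          1             -I              -1            I               1             -I              -1            I             
  chi_7          1             exp(-I*pi/4)    -I            exp(-3*I*pi/4)  -1            exp(3*I*pi/4)   I             exp(I*pi/4)   

Spot check: chi_0(0) = zeta_8^(0*0) = zeta_8^0 = 1.

Z/8Z is abelian, so all 8 irreducible complex representations are 1-dimensional. They are given by chi_k(m) = zeta_8^(k*m) for k = 0,...,7. Row orthogonality: sum_m chi_k(m) conj(chi_l(m)) = 8 * [k = l].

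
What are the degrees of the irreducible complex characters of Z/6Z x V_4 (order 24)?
Dimensions: 1, 1, 1, 1, 1, 1, 1, 1, 1, 1, 1, 1, 1, 1, 1, 1, 1, 1, 1, 1, 1, 1, 1, 1

Solution. There are 24 irreducibles (= number of conjugacy classes). Their dimensions d_i satisfy sum d_i^2 = |G| = 24: 1 + 1 + 1 + 1 + 1 + 1 + 1 + 1 + 1 + 1 + 1 + 1 + 1 + 1 + 1 + 1 + 1 + 1 + 1 + 1 + 1 + 1 + 1 + 1 = 24. (For the product with Z/6Z: each of the 6 1-dim characters of Z/6Z tensors with each irrep of V_4, giving 6 copies of each V_4-dimension.)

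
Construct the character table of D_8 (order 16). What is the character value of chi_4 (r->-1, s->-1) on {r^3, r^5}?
Conjugacy classes: {e} of size 1, {r^4} of size 1, {r^1, r^7} of size 2, {r^2, r^6} of size 2, {r^3, r^5} of size 2, {s, sr^2, ...} of size 4, {sr, sr^3, ...} of size 4.
Character table:
  irrep \ class              {e} (size 1)  {r^4} (size 1)  {r^1, r^7} (size 2)  {r^2, r^6} (size 2)  {r^3, r^5} (size 2)  {s, sr^2, ...} (size 4)  {sr, sr^3, ...} (size 4)
  chi_1 (triv)               1             1               1                    1                    1                    1                        1                       
  chi_2 (sign: r->1, s->-1)  1             1               1                    1                    1                    -1                       -1                      
  chi_3 (r->-1, s->1)        1             1               -1                   1                    -1                   1                        -1                      
  chi_4 (r->-1, s->-1)       1             1               -1                   1                    -1                   -1                       1                       
  chi_5 (2d, j=1)            2             -2              sqrt(2)              0                    -sqrt(2)             0                        0                       
  chi_6 (2d, j=2)            2             2               0                    -2                   0                    0                        0                       
  chi_7 (2d, j=3)            2             -2              -sqrt(2)             0                    sqrt(2)              0                        0                       

Spot check: chi_4 (r->-1, s->-1) on {r^3, r^5} = -1.

D_8 has order 2*8 = 16 with 7 conjugacy classes, hence 7 irreducibles. Sum of squared dims 1 + 1 + 1 + 1 + 4 + 4 + 4 = 16 = |G|. Linear characters come from the abelianisation; the 2-dimensional irreps have character r^k -> 2*cos(2*pi*j*k/8), reflections -> 0.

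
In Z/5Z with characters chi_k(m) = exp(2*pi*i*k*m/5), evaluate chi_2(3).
chi_2(3) = zeta_5^6 = exp(2*I*pi/5)

chi_2(3) = zeta_5^(2*3) = zeta_5^6. Since zeta_5^5 = 1, this equals zeta_5^1 = exp(2*pi*i*1/5) = exp(2*I*pi/5).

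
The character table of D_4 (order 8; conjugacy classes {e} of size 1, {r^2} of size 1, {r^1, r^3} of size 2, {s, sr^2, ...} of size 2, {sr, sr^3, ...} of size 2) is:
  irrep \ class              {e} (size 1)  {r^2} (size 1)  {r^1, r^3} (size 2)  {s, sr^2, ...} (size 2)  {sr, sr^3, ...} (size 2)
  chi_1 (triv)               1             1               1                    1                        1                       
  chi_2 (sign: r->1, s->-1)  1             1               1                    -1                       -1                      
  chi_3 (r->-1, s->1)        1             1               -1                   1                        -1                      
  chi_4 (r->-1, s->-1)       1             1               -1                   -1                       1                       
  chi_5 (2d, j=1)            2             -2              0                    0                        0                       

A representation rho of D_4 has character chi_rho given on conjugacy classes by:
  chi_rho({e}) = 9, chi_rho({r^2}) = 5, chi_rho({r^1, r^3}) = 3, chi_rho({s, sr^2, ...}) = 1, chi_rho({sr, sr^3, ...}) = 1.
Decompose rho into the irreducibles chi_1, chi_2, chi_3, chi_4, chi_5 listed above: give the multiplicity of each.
Multiplicities: chi_1: 3, chi_2: 2, chi_3: 1, chi_4: 1, chi_5: 1.

Details: Use <chi_rho, chi> = (1/|G|) sum_C |C| * chi_rho(C) * conj(chi(C)) with |G| = 8 for each irreducible chi in the table:
  <chi_rho, chi_1> = (1/8)[1*(9)*conj(1) + 1*(5)*conj(1) + 2*(3)*conj(1) + 2*(1)*conj(1) + 2*(1)*conj(1)]
      = (1/8)[(9) + (5) + (6) + (2) + (2)] = 24/8 = 3
  <chi_rho, chi_2> = (1/8)[1*(9)*conj(1) + 1*(5)*conj(1) + 2*(3)*conj(1) + 2*(1)*conj(-1) + 2*(1)*conj(-1)]
      = (1/8)[(9) + (5) + (6) + (-2) + (-2)] = 16/8 = 2
  <chi_rho, chi_3> = (1/8)[1*(9)*conj(1) + 1*(5)*conj(1) + 2*(3)*conj(-1) + 2*(1)*conj(1) + 2*(1)*conj(-1)]
      = (1/8)[(9) + (5) + (-6) + (2) + (-2)] = 8/8 = 1
  <chi_rho, chi_4> = (1/8)[1*(9)*conj(1) + 1*(5)*conj(1) + 2*(3)*conj(-1) + 2*(1)*conj(-1) + 2*(1)*conj(1)]
      = (1/8)[(9) + (5) + (-6) + (-2) + (2)] = 8/8 = 1
  <chi_rho, chi_5> = (1/8)[1*(9)*conj(2) + 1*(5)*conj(-2) + 2*(3)*conj(0) + 2*(1)*conj(0) + 2*(1)*conj(0)]
      = (1/8)[(18) + (-10) + (0) + (0) + (0)] = 8/8 = 1
Dimension check: dim(rho) = sum (mult * dim) = 3*1 + 2*1 + 1*1 + 1*1 + 1*2 = 9 = chi_rho(e) = 9.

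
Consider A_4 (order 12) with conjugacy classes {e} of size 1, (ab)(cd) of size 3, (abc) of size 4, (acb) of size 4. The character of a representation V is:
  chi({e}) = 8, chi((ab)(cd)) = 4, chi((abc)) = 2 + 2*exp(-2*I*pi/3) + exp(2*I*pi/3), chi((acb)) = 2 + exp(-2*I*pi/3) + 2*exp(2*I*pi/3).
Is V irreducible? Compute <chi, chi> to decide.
Not irreducible (reducible): <chi, chi> = 10 > 1.

Argument: <chi, chi> = (1/|G|) sum_C |C| * |chi(C)|^2 = (1/12)[1*|8|^2 + 3*|4|^2 + 4*|2 + 2*exp(-2*I*pi/3) + exp(2*I*pi/3)|^2 + 4*|2 + exp(-2*I*pi/3) + 2*exp(2*I*pi/3)|^2]
  = (1/12)[(64) + (48) + (4) + (4)] = 120/12 = 10.
(Exp terms are combined using exp(i*s)*conj(exp(i*t)) = exp(i*(s-t)), and sums of them are collapsed using the identity that for every m > 1 the m distinct m-th roots of unity sum to 0, e.g. 1 + exp(2*I*pi/3) + exp(-2*I*pi/3) = 0.)
A character is irreducible iff <chi, chi> = 1, so this representation is reducible.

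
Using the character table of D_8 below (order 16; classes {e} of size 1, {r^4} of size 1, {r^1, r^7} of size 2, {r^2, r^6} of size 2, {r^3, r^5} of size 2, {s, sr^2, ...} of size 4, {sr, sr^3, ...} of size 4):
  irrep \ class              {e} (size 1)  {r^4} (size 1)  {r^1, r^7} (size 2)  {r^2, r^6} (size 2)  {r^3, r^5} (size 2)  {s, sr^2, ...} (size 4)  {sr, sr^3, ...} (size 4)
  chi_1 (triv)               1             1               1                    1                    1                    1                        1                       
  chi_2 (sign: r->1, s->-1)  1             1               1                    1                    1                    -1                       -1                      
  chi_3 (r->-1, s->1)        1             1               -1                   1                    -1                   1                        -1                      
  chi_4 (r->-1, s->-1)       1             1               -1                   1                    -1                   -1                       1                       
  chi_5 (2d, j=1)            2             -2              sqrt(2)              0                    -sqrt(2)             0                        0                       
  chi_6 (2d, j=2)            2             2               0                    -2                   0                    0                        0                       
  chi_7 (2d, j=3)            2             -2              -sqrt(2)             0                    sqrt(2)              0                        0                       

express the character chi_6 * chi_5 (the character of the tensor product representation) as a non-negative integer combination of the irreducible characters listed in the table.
chi_6 tensor chi_5 = chi_5 + chi_7 (all other irreducibles have multiplicity 0).

Explanation: The character of a tensor product is the pointwise product (chi_6 * chi_5)(C) = chi_6(C) * chi_5(C):
  {e}: (2)*(2), {r^4}: (2)*(-2), {r^1, r^7}: (0)*(sqrt(2)), {r^2, r^6}: (-2)*(0), {r^3, r^5}: (0)*(-sqrt(2)), {s, sr^2, ...}: (0)*(0), {sr, sr^3, ...}: (0)*(0)
so (chi_6 * chi_5) takes values
  {e} -> 4, {r^4} -> -4, {r^1, r^7} -> 0, {r^2, r^6} -> 0, {r^3, r^5} -> 0, {s, sr^2, ...} -> 0, {sr, sr^3, ...} -> 0.
Now take the inner product of this character with each irreducible chi from the table, <chi_6*chi_5, chi> = (1/16) sum_C |C| (chi_6*chi_5)(C) conj(chi(C)):
  <chi_6*chi_5, chi_1> = (1/16)[1*(4)*conj(1) + 1*(-4)*conj(1) + 2*(0)*conj(1) + 2*(0)*conj(1) + 2*(0)*conj(1) + 4*(0)*conj(1) + 4*(0)*conj(1)]
      = (1/16)[(4) + (-4) + (0) + (0) + (0) + (0) + (0)] = 0/16 = 0
  <chi_6*chi_5, chi_2> = (1/16)[1*(4)*conj(1) + 1*(-4)*conj(1) + 2*(0)*conj(1) + 2*(0)*conj(1) + 2*(0)*conj(1) + 4*(0)*conj(-1) + 4*(0)*conj(-1)]
      = (1/16)[(4) + (-4) + (0) + (0) + (0) + (0) + (0)] = 0/16 = 0
  <chi_6*chi_5, chi_3> = (1/16)[1*(4)*conj(1) + 1*(-4)*conj(1) + 2*(0)*conj(-1) + 2*(0)*conj(1) + 2*(0)*conj(-1) + 4*(0)*conj(1) + 4*(0)*conj(-1)]
      = (1/16)[(4) + (-4) + (0) + (0) + (0) + (0) + (0)] = 0/16 = 0
  <chi_6*chi_5, chi_4> = (1/16)[1*(4)*conj(1) + 1*(-4)*conj(1) + 2*(0)*conj(-1) + 2*(0)*conj(1) + 2*(0)*conj(-1) + 4*(0)*conj(-1) + 4*(0)*conj(1)]
      = (1/16)[(4) + (-4) + (0) + (0) + (0) + (0) + (0)] = 0/16 = 0
  <chi_6*chi_5, chi_5> = (1/16)[1*(4)*conj(2) + 1*(-4)*conj(-2) + 2*(0)*conj(sqrt(2)) + 2*(0)*conj(0) + 2*(0)*conj(-sqrt(2)) + 4*(0)*conj(0) + 4*(0)*conj(0)]
      = (1/16)[(8) + (8) + (0) + (0) + (0) + (0) + (0)] = 16/16 = 1
  <chi_6*chi_5, chi_6> = (1/16)[1*(4)*conj(2) + 1*(-4)*conj(2) + 2*(0)*conj(0) + 2*(0)*conj(-2) + 2*(0)*conj(0) + 4*(0)*conj(0) + 4*(0)*conj(0)]
      = (1/16)[(8) + (-8) + (0) + (0) + (0) + (0) + (0)] = 0/16 = 0
  <chi_6*chi_5, chi_7> = (1/16)[1*(4)*conj(2) + 1*(-4)*conj(-2) + 2*(0)*conj(-sqrt(2)) + 2*(0)*conj(0) + 2*(0)*conj(sqrt(2)) + 4*(0)*conj(0) + 4*(0)*conj(0)]
      = (1/16)[(8) + (8) + (0) + (0) + (0) + (0) + (0)] = 16/16 = 1
Hence the multiplicities are chi_5: 1, chi_7: 1. Dimension check: dim(chi_6)*dim(chi_5) = 2*2 = 4 and sum (mult * dim) = 1*2 + 1*2 = 4.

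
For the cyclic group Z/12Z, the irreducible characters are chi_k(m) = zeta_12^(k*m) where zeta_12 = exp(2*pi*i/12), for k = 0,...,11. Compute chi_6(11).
chi_6(11) = zeta_12^66 = -1

Solution. chi_6(11) = zeta_12^(6*11) = zeta_12^66. Since zeta_12^12 = 1, this equals zeta_12^6 = exp(2*pi*i*6/12) = -1.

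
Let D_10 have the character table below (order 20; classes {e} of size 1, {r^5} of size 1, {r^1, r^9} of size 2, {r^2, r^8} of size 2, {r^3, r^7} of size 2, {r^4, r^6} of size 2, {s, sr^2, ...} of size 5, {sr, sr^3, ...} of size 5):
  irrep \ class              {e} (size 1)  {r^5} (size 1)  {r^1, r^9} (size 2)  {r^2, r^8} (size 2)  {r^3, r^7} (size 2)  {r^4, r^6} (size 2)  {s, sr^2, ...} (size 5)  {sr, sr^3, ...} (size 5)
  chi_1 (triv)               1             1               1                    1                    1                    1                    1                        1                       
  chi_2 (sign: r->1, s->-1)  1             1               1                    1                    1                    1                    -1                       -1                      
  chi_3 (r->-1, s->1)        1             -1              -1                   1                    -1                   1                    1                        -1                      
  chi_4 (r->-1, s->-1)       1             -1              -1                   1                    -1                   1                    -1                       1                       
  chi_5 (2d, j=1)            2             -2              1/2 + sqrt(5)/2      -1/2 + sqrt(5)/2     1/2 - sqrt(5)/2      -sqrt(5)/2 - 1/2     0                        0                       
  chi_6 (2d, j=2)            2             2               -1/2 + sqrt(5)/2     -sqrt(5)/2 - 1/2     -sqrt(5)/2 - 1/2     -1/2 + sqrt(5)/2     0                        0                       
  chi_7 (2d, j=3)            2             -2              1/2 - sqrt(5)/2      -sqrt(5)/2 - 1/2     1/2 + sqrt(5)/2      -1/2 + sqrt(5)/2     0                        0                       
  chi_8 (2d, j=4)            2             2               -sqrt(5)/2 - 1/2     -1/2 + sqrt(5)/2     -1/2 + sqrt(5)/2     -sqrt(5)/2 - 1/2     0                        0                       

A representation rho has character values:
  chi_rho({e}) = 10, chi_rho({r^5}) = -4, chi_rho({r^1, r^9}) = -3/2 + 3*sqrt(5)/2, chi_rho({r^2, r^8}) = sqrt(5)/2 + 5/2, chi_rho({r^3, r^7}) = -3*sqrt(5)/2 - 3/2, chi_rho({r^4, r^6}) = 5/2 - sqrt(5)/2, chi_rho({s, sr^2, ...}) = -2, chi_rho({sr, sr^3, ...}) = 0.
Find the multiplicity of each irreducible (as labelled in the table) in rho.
Multiplicities: chi_1: 0, chi_2: 1, chi_3: 1, chi_4: 2, chi_5: 2, chi_6: 1, chi_7: 0, chi_8: 0.

Derivation: Use <chi_rho, chi> = (1/|G|) sum_C |C| * chi_rho(C) * conj(chi(C)) with |G| = 20 for each irreducible chi in the table:
  <chi_rho, chi_1> = (1/20)[1*(10)*conj(1) + 1*(-4)*conj(1) + 2*(-3/2 + 3*sqrt(5)/2)*conj(1) + 2*(sqrt(5)/2 + 5/2)*conj(1) + 2*(-3*sqrt(5)/2 - 3/2)*conj(1) + 2*(5/2 - sqrt(5)/2)*conj(1) + 5*(-2)*conj(1) + 5*(0)*conj(1)]
      = (1/20)[(10) + (-4) + (-3 + 3*sqrt(5)) + (sqrt(5) + 5) + (-3*sqrt(5) - 3) + (5 - sqrt(5)) + (-10) + (0)] = 0/20 = 0
  <chi_rho, chi_2> = (1/20)[1*(10)*conj(1) + 1*(-4)*conj(1) + 2*(-3/2 + 3*sqrt(5)/2)*conj(1) + 2*(sqrt(5)/2 + 5/2)*conj(1) + 2*(-3*sqrt(5)/2 - 3/2)*conj(1) + 2*(5/2 - sqrt(5)/2)*conj(1) + 5*(-2)*conj(-1) + 5*(0)*conj(-1)]
      = (1/20)[(10) + (-4) + (-3 + 3*sqrt(5)) + (sqrt(5) + 5) + (-3*sqrt(5) - 3) + (5 - sqrt(5)) + (10) + (0)] = 20/20 = 1
  <chi_rho, chi_3> = (1/20)[1*(10)*conj(1) + 1*(-4)*conj(-1) + 2*(-3/2 + 3*sqrt(5)/2)*conj(-1) + 2*(sqrt(5)/2 + 5/2)*conj(1) + 2*(-3*sqrt(5)/2 - 3/2)*conj(-1) + 2*(5/2 - sqrt(5)/2)*conj(1) + 5*(-2)*conj(1) + 5*(0)*conj(-1)]
      = (1/20)[(10) + (4) + (3 - 3*sqrt(5)) + (sqrt(5) + 5) + (3 + 3*sqrt(5)) + (5 - sqrt(5)) + (-10) + (0)] = 20/20 = 1
  <chi_rho, chi_4> = (1/20)[1*(10)*conj(1) + 1*(-4)*conj(-1) + 2*(-3/2 + 3*sqrt(5)/2)*conj(-1) + 2*(sqrt(5)/2 + 5/2)*conj(1) + 2*(-3*sqrt(5)/2 - 3/2)*conj(-1) + 2*(5/2 - sqrt(5)/2)*conj(1) + 5*(-2)*conj(-1) + 5*(0)*conj(1)]
      = (1/20)[(10) + (4) + (3 - 3*sqrt(5)) + (sqrt(5) + 5) + (3 + 3*sqrt(5)) + (5 - sqrt(5)) + (10) + (0)] = 40/20 = 2
  <chi_rho, chi_5> = (1/20)[1*(10)*conj(2) + 1*(-4)*conj(-2) + 2*(-3/2 + 3*sqrt(5)/2)*conj(1/2 + sqrt(5)/2) + 2*(sqrt(5)/2 + 5/2)*conj(-1/2 + sqrt(5)/2) + 2*(-3*sqrt(5)/2 - 3/2)*conj(1/2 - sqrt(5)/2) + 2*(5/2 - sqrt(5)/2)*conj(-sqrt(5)/2 - 1/2) + 5*(-2)*conj(0) + 5*(0)*conj(0)]
      = (1/20)[(20) + (8) + (6) + (2*sqrt(5)) + (6) + (-2*sqrt(5)) + (0) + (0)] = 40/20 = 2
  <chi_rho, chi_6> = (1/20)[1*(10)*conj(2) + 1*(-4)*conj(2) + 2*(-3/2 + 3*sqrt(5)/2)*conj(-1/2 + sqrt(5)/2) + 2*(sqrt(5)/2 + 5/2)*conj(-sqrt(5)/2 - 1/2) + 2*(-3*sqrt(5)/2 - 3/2)*conj(-sqrt(5)/2 - 1/2) + 2*(5/2 - sqrt(5)/2)*conj(-1/2 + sqrt(5)/2) + 5*(-2)*conj(0) + 5*(0)*conj(0)]
      = (1/20)[(20) + (-8) + (9 - 3*sqrt(5)) + (-3*sqrt(5) - 5) + (3*sqrt(5) + 9) + (-5 + 3*sqrt(5)) + (0) + (0)] = 20/20 = 1
  <chi_rho, chi_7> = (1/20)[1*(10)*conj(2) + 1*(-4)*conj(-2) + 2*(-3/2 + 3*sqrt(5)/2)*conj(1/2 - sqrt(5)/2) + 2*(sqrt(5)/2 + 5/2)*conj(-sqrt(5)/2 - 1/2) + 2*(-3*sqrt(5)/2 - 3/2)*conj(1/2 + sqrt(5)/2) + 2*(5/2 - sqrt(5)/2)*conj(-1/2 + sqrt(5)/2) + 5*(-2)*conj(0) + 5*(0)*conj(0)]
      = (1/20)[(20) + (8) + (-9 + 3*sqrt(5)) + (-3*sqrt(5) - 5) + (-9 - 3*sqrt(5)) + (-5 + 3*sqrt(5)) + (0) + (0)] = 0/20 = 0
  <chi_rho, chi_8> = (1/20)[1*(10)*conj(2) + 1*(-4)*conj(2) + 2*(-3/2 + 3*sqrt(5)/2)*conj(-sqrt(5)/2 - 1/2) + 2*(sqrt(5)/2 + 5/2)*conj(-1/2 + sqrt(5)/2) + 2*(-3*sqrt(5)/2 - 3/2)*conj(-1/2 + sqrt(5)/2) + 2*(5/2 - sqrt(5)/2)*conj(-sqrt(5)/2 - 1/2) + 5*(-2)*conj(0) + 5*(0)*conj(0)]
      = (1/20)[(20) + (-8) + (-6) + (2*sqrt(5)) + (-6) + (-2*sqrt(5)) + (0) + (0)] = 0/20 = 0
Dimension check: dim(rho) = sum (mult * dim) = 0*1 + 1*1 + 1*1 + 2*1 + 2*2 + 1*2 + 0*2 + 0*2 = 10 = chi_rho(e) = 10.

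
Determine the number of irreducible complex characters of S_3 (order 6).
3

Proof sketch: The number of irreducible complex representations of a finite group equals its number of conjugacy classes. Conjugacy classes in S_3 correspond to cycle types, i.e. partitions of 3; there are p(3) = 3 of them, so S_3 (order 6) has exactly 3 irreducible complex representations.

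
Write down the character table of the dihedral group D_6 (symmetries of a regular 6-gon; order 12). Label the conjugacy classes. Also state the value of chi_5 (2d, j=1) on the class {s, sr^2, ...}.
Conjugacy classes: {e} of size 1, {r^3} of size 1, {r^1, r^5} of size 2, {r^2, r^4} of size 2, {s, sr^2, ...} of size 3, {sr, sr^3, ...} of size 3.
Character table:
  irrep \ class              {e} (size 1)  {r^3} (size 1)  {r^1, r^5} (size 2)  {r^2, r^4} (size 2)  {s, sr^2, ...} (size 3)  {sr, sr^3, ...} (size 3)
  chi_1 (triv)               1             1               1                    1                    1                        1                       
  chi_2 (sign: r->1, s->-1)  1             1               1                    1                    -1                       -1                      
  chi_3 (r->-1, s->1)        1             -1              -1                   1                    1                        -1                      
  chi_4 (r->-1, s->-1)       1             -1              -1                   1                    -1                       1                       
  chi_5 (2d, j=1)            2             -2              1                    -1                   0                        0                       
  chi_6 (2d, j=2)            2             2               -1                   -1                   0                        0                       

Spot check: chi_5 (2d, j=1) on {s, sr^2, ...} = 0.

Details: D_6 has order 2*6 = 12 with 6 conjugacy classes, hence 6 irreducibles. Sum of squared dims 1 + 1 + 1 + 1 + 4 + 4 = 12 = |G|. Linear characters come from the abelianisation; the 2-dimensional irreps have character r^k -> 2*cos(2*pi*j*k/6), reflections -> 0.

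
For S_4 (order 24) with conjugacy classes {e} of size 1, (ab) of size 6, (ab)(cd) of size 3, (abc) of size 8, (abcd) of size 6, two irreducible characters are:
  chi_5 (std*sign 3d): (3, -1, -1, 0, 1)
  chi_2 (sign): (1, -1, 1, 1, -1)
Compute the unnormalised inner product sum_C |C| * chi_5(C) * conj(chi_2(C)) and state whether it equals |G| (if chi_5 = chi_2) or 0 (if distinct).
Sum = 0; so <chi_5, chi_2> = 0 (distinct irreducibles are orthogonal).

Details: Compute term by term over conjugacy classes (|C| * chi_5(C) * conj(chi_2(C))):
  1*(3)*conj(1) + 6*(-1)*conj(-1) + 3*(-1)*conj(1) + 8*(0)*conj(1) + 6*(1)*conj(-1)
  = (3) + (6) + (-3) + (0) + (-6)
  = 0.
Dividing by |G| = 24 gives 0/24 = 0, matching the row-orthogonality relation <chi_5, chi_2> = [chi_5 = chi_2].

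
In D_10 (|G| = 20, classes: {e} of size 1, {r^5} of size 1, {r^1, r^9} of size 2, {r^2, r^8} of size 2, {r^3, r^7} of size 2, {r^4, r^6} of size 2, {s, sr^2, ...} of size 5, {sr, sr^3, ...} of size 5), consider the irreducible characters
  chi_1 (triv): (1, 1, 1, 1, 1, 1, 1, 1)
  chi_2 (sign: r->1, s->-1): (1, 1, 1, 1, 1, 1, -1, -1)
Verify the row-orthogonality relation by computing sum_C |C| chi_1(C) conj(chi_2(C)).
Sum = 0; so <chi_1, chi_2> = 0 (distinct irreducibles are orthogonal).

Why: Compute term by term over conjugacy classes (|C| * chi_1(C) * conj(chi_2(C))):
  1*(1)*conj(1) + 1*(1)*conj(1) + 2*(1)*conj(1) + 2*(1)*conj(1) + 2*(1)*conj(1) + 2*(1)*conj(1) + 5*(1)*conj(-1) + 5*(1)*conj(-1)
  = (1) + (1) + (2) + (2) + (2) + (2) + (-5) + (-5)
  = 0.
Dividing by |G| = 20 gives 0/20 = 0, matching the row-orthogonality relation <chi_1, chi_2> = [chi_1 = chi_2].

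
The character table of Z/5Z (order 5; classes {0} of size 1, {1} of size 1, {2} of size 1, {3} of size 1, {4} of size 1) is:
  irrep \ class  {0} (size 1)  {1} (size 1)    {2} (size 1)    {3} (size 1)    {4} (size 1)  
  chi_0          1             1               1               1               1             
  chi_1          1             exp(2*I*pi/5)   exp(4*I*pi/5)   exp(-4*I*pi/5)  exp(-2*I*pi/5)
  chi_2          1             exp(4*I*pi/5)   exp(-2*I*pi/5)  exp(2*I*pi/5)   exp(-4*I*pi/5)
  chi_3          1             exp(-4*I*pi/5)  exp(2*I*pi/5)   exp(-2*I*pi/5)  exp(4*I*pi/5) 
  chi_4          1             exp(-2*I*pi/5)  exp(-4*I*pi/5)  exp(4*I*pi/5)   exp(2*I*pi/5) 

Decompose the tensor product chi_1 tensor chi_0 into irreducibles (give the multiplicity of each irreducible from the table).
chi_1 tensor chi_0 = chi_1 (all other irreducibles have multiplicity 0).

Working: The character of a tensor product is the pointwise product (chi_1 * chi_0)(C) = chi_1(C) * chi_0(C):
  {0}: (1)*(1), {1}: (exp(2*I*pi/5))*(1), {2}: (exp(4*I*pi/5))*(1), {3}: (exp(-4*I*pi/5))*(1), {4}: (exp(-2*I*pi/5))*(1)
so (chi_1 * chi_0) takes values
  {0} -> 1, {1} -> exp(2*I*pi/5), {2} -> exp(4*I*pi/5), {3} -> exp(-4*I*pi/5), {4} -> exp(-2*I*pi/5).
Now take the inner product of this character with each irreducible chi from the table, <chi_1*chi_0, chi> = (1/5) sum_C |C| (chi_1*chi_0)(C) conj(chi(C)):
  <chi_1*chi_0, chi_0> = (1/5)[1*(1)*conj(1) + 1*(exp(2*I*pi/5))*conj(1) + 1*(exp(4*I*pi/5))*conj(1) + 1*(exp(-4*I*pi/5))*conj(1) + 1*(exp(-2*I*pi/5))*conj(1)]
      = (1/5)[(1) + (exp(2*I*pi/5)) + (exp(4*I*pi/5)) + (exp(-4*I*pi/5)) + (exp(-2*I*pi/5))] = 0/5 = 0
  <chi_1*chi_0, chi_1> = (1/5)[1*(1)*conj(1) + 1*(exp(2*I*pi/5))*conj(exp(2*I*pi/5)) + 1*(exp(4*I*pi/5))*conj(exp(4*I*pi/5)) + 1*(exp(-4*I*pi/5))*conj(exp(-4*I*pi/5)) + 1*(exp(-2*I*pi/5))*conj(exp(-2*I*pi/5))]
      = (1/5)[(1) + (1) + (1) + (1) + (1)] = 5/5 = 1
  <chi_1*chi_0, chi_2> = (1/5)[1*(1)*conj(1) + 1*(exp(2*I*pi/5))*conj(exp(4*I*pi/5)) + 1*(exp(4*I*pi/5))*conj(exp(-2*I*pi/5)) + 1*(exp(-4*I*pi/5))*conj(exp(2*I*pi/5)) + 1*(exp(-2*I*pi/5))*conj(exp(-4*I*pi/5))]
      = (1/5)[(1) + (exp(-2*I*pi/5)) + (exp(-4*I*pi/5)) + (exp(4*I*pi/5)) + (exp(2*I*pi/5))] = 0/5 = 0
  <chi_1*chi_0, chi_3> = (1/5)[1*(1)*conj(1) + 1*(exp(2*I*pi/5))*conj(exp(-4*I*pi/5)) + 1*(exp(4*I*pi/5))*conj(exp(2*I*pi/5)) + 1*(exp(-4*I*pi/5))*conj(exp(-2*I*pi/5)) + 1*(exp(-2*I*pi/5))*conj(exp(4*I*pi/5))]
      = (1/5)[(1) + (exp(-4*I*pi/5)) + (exp(2*I*pi/5)) + (exp(-2*I*pi/5)) + (exp(4*I*pi/5))] = 0/5 = 0
  <chi_1*chi_0, chi_4> = (1/5)[1*(1)*conj(1) + 1*(exp(2*I*pi/5))*conj(exp(-2*I*pi/5)) + 1*(exp(4*I*pi/5))*conj(exp(-4*I*pi/5)) + 1*(exp(-4*I*pi/5))*conj(exp(4*I*pi/5)) + 1*(exp(-2*I*pi/5))*conj(exp(2*I*pi/5))]
      = (1/5)[(1) + (exp(4*I*pi/5)) + (exp(-2*I*pi/5)) + (exp(2*I*pi/5)) + (exp(-4*I*pi/5))] = 0/5 = 0
(Exp terms are combined using exp(i*s)*conj(exp(i*t)) = exp(i*(s-t)), and sums of them are collapsed using the identity that for every m > 1 the m distinct m-th roots of unity sum to 0, e.g. 1 + exp(2*I*pi/3) + exp(-2*I*pi/3) = 0.)
Hence the multiplicities are chi_1: 1. Dimension check: dim(chi_1)*dim(chi_0) = 1*1 = 1 and sum (mult * dim) = 1*1 = 1.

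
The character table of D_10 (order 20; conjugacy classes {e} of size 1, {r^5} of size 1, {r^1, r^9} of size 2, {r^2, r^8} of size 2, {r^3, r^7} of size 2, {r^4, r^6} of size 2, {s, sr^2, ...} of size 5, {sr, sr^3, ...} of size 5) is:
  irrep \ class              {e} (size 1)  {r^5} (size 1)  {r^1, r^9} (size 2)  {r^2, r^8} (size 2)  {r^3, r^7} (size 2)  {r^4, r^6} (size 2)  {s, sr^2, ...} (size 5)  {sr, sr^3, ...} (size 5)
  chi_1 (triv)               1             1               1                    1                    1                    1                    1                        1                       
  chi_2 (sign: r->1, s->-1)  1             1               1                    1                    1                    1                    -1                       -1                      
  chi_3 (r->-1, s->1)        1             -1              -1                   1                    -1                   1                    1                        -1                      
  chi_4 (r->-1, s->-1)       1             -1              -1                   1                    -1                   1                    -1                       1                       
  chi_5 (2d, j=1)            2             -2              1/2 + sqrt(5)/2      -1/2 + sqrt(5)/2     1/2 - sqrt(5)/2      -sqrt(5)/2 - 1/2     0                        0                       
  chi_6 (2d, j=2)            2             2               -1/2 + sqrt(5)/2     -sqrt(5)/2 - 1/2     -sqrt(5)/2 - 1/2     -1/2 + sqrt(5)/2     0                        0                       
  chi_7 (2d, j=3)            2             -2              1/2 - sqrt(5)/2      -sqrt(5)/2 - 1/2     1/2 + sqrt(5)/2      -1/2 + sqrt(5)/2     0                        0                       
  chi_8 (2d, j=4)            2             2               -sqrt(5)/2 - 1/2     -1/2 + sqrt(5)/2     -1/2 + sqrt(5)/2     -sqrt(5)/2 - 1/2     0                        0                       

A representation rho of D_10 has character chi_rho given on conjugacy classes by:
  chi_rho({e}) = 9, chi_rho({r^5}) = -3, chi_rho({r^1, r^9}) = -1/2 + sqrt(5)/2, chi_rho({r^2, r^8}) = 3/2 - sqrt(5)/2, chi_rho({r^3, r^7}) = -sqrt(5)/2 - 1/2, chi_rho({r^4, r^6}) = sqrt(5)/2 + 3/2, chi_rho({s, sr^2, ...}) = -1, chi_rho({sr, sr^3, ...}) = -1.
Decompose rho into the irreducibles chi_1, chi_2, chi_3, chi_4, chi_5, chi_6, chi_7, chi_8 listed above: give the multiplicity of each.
Multiplicities: chi_1: 0, chi_2: 1, chi_3: 1, chi_4: 1, chi_5: 1, chi_6: 1, chi_7: 1, chi_8: 0.

Why: Use <chi_rho, chi> = (1/|G|) sum_C |C| * chi_rho(C) * conj(chi(C)) with |G| = 20 for each irreducible chi in the table:
  <chi_rho, chi_1> = (1/20)[1*(9)*conj(1) + 1*(-3)*conj(1) + 2*(-1/2 + sqrt(5)/2)*conj(1) + 2*(3/2 - sqrt(5)/2)*conj(1) + 2*(-sqrt(5)/2 - 1/2)*conj(1) + 2*(sqrt(5)/2 + 3/2)*conj(1) + 5*(-1)*conj(1) + 5*(-1)*conj(1)]
      = (1/20)[(9) + (-3) + (-1 + sqrt(5)) + (3 - sqrt(5)) + (-sqrt(5) - 1) + (sqrt(5) + 3) + (-5) + (-5)] = 0/20 = 0
  <chi_rho, chi_2> = (1/20)[1*(9)*conj(1) + 1*(-3)*conj(1) + 2*(-1/2 + sqrt(5)/2)*conj(1) + 2*(3/2 - sqrt(5)/2)*conj(1) + 2*(-sqrt(5)/2 - 1/2)*conj(1) + 2*(sqrt(5)/2 + 3/2)*conj(1) + 5*(-1)*conj(-1) + 5*(-1)*conj(-1)]
      = (1/20)[(9) + (-3) + (-1 + sqrt(5)) + (3 - sqrt(5)) + (-sqrt(5) - 1) + (sqrt(5) + 3) + (5) + (5)] = 20/20 = 1
  <chi_rho, chi_3> = (1/20)[1*(9)*conj(1) + 1*(-3)*conj(-1) + 2*(-1/2 + sqrt(5)/2)*conj(-1) + 2*(3/2 - sqrt(5)/2)*conj(1) + 2*(-sqrt(5)/2 - 1/2)*conj(-1) + 2*(sqrt(5)/2 + 3/2)*conj(1) + 5*(-1)*conj(1) + 5*(-1)*conj(-1)]
      = (1/20)[(9) + (3) + (1 - sqrt(5)) + (3 - sqrt(5)) + (1 + sqrt(5)) + (sqrt(5) + 3) + (-5) + (5)] = 20/20 = 1
  <chi_rho, chi_4> = (1/20)[1*(9)*conj(1) + 1*(-3)*conj(-1) + 2*(-1/2 + sqrt(5)/2)*conj(-1) + 2*(3/2 - sqrt(5)/2)*conj(1) + 2*(-sqrt(5)/2 - 1/2)*conj(-1) + 2*(sqrt(5)/2 + 3/2)*conj(1) + 5*(-1)*conj(-1) + 5*(-1)*conj(1)]
      = (1/20)[(9) + (3) + (1 - sqrt(5)) + (3 - sqrt(5)) + (1 + sqrt(5)) + (sqrt(5) + 3) + (5) + (-5)] = 20/20 = 1
  <chi_rho, chi_5> = (1/20)[1*(9)*conj(2) + 1*(-3)*conj(-2) + 2*(-1/2 + sqrt(5)/2)*conj(1/2 + sqrt(5)/2) + 2*(3/2 - sqrt(5)/2)*conj(-1/2 + sqrt(5)/2) + 2*(-sqrt(5)/2 - 1/2)*conj(1/2 - sqrt(5)/2) + 2*(sqrt(5)/2 + 3/2)*conj(-sqrt(5)/2 - 1/2) + 5*(-1)*conj(0) + 5*(-1)*conj(0)]
      = (1/20)[(18) + (6) + (2) + (-4 + 2*sqrt(5)) + (2) + (-2*sqrt(5) - 4) + (0) + (0)] = 20/20 = 1
  <chi_rho, chi_6> = (1/20)[1*(9)*conj(2) + 1*(-3)*conj(2) + 2*(-1/2 + sqrt(5)/2)*conj(-1/2 + sqrt(5)/2) + 2*(3/2 - sqrt(5)/2)*conj(-sqrt(5)/2 - 1/2) + 2*(-sqrt(5)/2 - 1/2)*conj(-sqrt(5)/2 - 1/2) + 2*(sqrt(5)/2 + 3/2)*conj(-1/2 + sqrt(5)/2) + 5*(-1)*conj(0) + 5*(-1)*conj(0)]
      = (1/20)[(18) + (-6) + (3 - sqrt(5)) + (1 - sqrt(5)) + (sqrt(5) + 3) + (1 + sqrt(5)) + (0) + (0)] = 20/20 = 1
  <chi_rho, chi_7> = (1/20)[1*(9)*conj(2) + 1*(-3)*conj(-2) + 2*(-1/2 + sqrt(5)/2)*conj(1/2 - sqrt(5)/2) + 2*(3/2 - sqrt(5)/2)*conj(-sqrt(5)/2 - 1/2) + 2*(-sqrt(5)/2 - 1/2)*conj(1/2 + sqrt(5)/2) + 2*(sqrt(5)/2 + 3/2)*conj(-1/2 + sqrt(5)/2) + 5*(-1)*conj(0) + 5*(-1)*conj(0)]
      = (1/20)[(18) + (6) + (-3 + sqrt(5)) + (1 - sqrt(5)) + (-3 - sqrt(5)) + (1 + sqrt(5)) + (0) + (0)] = 20/20 = 1
  <chi_rho, chi_8> = (1/20)[1*(9)*conj(2) + 1*(-3)*conj(2) + 2*(-1/2 + sqrt(5)/2)*conj(-sqrt(5)/2 - 1/2) + 2*(3/2 - sqrt(5)/2)*conj(-1/2 + sqrt(5)/2) + 2*(-sqrt(5)/2 - 1/2)*conj(-1/2 + sqrt(5)/2) + 2*(sqrt(5)/2 + 3/2)*conj(-sqrt(5)/2 - 1/2) + 5*(-1)*conj(0) + 5*(-1)*conj(0)]
      = (1/20)[(18) + (-6) + (-2) + (-4 + 2*sqrt(5)) + (-2) + (-2*sqrt(5) - 4) + (0) + (0)] = 0/20 = 0
Dimension check: dim(rho) = sum (mult * dim) = 0*1 + 1*1 + 1*1 + 1*1 + 1*2 + 1*2 + 1*2 + 0*2 = 9 = chi_rho(e) = 9.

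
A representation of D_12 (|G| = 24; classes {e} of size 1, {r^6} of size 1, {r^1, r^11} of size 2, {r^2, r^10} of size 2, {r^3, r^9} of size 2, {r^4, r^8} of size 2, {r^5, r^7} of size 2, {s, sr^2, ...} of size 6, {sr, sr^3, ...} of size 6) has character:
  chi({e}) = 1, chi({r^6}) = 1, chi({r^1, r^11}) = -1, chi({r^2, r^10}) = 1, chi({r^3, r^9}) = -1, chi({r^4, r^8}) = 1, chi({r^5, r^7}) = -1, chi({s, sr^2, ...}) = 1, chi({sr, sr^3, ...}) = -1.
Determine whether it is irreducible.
Irreducible: <chi, chi> = 1.

<chi, chi> = (1/|G|) sum_C |C| * |chi(C)|^2 = (1/24)[1*|1|^2 + 1*|1|^2 + 2*|-1|^2 + 2*|1|^2 + 2*|-1|^2 + 2*|1|^2 + 2*|-1|^2 + 6*|1|^2 + 6*|-1|^2]
  = (1/24)[(1) + (1) + (2) + (2) + (2) + (2) + (2) + (6) + (6)] = 24/24 = 1.
A character is irreducible iff <chi, chi> = 1, so this representation is irreducible.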